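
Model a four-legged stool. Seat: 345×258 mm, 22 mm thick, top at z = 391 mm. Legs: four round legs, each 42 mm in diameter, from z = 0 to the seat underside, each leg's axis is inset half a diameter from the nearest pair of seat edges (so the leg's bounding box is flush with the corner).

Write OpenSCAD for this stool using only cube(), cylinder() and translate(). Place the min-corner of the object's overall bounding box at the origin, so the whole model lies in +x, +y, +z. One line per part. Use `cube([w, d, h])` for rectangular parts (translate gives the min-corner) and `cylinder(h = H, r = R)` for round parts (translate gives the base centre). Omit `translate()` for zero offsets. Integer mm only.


translate([0, 0, 369]) cube([345, 258, 22]);
translate([21, 21, 0]) cylinder(h = 369, r = 21);
translate([324, 21, 0]) cylinder(h = 369, r = 21);
translate([21, 237, 0]) cylinder(h = 369, r = 21);
translate([324, 237, 0]) cylinder(h = 369, r = 21);


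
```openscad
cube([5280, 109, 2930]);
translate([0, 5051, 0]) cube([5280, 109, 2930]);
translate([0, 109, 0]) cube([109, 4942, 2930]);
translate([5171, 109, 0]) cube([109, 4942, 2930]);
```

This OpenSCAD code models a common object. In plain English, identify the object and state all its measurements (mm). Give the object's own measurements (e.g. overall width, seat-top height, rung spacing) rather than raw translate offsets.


The wall frame of a small rectangular building: four walls, each 2930 mm tall and 109 mm thick, enclosing a footprint 5280 mm (x) by 5160 mm (y) outside-to-outside, with no floor or roof. The front and back walls (the −y and +y sides) span the full width; the two side walls fit between them.


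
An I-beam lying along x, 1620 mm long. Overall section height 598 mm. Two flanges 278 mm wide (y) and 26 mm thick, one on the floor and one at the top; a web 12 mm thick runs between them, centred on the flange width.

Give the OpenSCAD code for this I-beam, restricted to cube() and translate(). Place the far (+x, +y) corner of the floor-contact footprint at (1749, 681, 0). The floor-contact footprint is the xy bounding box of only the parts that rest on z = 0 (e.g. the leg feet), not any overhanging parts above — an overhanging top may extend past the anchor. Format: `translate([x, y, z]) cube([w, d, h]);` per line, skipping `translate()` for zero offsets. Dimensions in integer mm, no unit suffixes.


translate([129, 403, 0]) cube([1620, 278, 26]);
translate([129, 536, 26]) cube([1620, 12, 546]);
translate([129, 403, 572]) cube([1620, 278, 26]);


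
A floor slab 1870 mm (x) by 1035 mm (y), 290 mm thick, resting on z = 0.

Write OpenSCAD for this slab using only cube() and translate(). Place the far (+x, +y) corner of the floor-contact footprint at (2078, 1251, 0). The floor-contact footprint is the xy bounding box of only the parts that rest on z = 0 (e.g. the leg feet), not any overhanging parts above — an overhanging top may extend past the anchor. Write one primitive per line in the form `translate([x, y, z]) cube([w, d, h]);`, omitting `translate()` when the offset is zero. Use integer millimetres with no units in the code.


translate([208, 216, 0]) cube([1870, 1035, 290]);


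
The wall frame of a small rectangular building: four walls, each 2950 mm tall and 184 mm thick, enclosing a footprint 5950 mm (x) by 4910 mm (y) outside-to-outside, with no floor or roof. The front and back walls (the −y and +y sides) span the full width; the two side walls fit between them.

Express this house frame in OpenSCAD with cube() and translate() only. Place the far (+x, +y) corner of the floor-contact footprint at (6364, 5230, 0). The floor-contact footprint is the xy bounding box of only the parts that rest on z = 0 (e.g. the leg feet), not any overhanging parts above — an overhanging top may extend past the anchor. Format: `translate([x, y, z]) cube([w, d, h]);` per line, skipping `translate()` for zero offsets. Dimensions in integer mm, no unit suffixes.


translate([414, 320, 0]) cube([5950, 184, 2950]);
translate([414, 5046, 0]) cube([5950, 184, 2950]);
translate([414, 504, 0]) cube([184, 4542, 2950]);
translate([6180, 504, 0]) cube([184, 4542, 2950]);


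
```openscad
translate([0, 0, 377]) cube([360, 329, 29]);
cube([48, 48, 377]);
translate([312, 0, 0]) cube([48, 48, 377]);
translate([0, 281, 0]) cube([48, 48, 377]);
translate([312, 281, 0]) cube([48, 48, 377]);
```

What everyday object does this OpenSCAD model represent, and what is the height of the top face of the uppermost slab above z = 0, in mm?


A stool. The seat height is 406 mm.

A 360×329×29 slab at z = 377 on four corner posts — a stool. The seat top is 377 + 29 = 406 mm.


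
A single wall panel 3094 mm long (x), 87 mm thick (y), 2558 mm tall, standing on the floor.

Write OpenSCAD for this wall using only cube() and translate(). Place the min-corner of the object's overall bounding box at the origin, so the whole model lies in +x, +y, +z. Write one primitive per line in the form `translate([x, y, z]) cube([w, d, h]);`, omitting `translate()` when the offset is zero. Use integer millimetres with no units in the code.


cube([3094, 87, 2558]);


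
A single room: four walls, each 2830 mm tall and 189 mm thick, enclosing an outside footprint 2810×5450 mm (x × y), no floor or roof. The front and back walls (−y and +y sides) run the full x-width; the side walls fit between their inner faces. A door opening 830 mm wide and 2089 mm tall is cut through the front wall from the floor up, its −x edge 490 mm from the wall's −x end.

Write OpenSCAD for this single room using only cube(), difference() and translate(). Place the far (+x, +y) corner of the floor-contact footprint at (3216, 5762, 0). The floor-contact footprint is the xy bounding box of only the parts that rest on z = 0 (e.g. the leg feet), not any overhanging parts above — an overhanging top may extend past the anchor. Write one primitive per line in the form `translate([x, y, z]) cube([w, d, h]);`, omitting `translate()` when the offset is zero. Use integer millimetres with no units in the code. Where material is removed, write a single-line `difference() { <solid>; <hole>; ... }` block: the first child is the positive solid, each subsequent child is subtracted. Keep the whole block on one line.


difference() { translate([406, 312, 0]) cube([2810, 189, 2830]); translate([896, 312, 0]) cube([830, 189, 2089]); }
translate([406, 5573, 0]) cube([2810, 189, 2830]);
translate([406, 501, 0]) cube([189, 5072, 2830]);
translate([3027, 501, 0]) cube([189, 5072, 2830]);


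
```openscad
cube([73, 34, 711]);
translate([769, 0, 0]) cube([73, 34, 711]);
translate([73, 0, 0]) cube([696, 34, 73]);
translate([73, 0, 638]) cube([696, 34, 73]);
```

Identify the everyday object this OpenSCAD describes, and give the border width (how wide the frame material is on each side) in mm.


A picture frame. The border width is 73 mm.

Four thin pieces enclosing a rectangular opening — a picture frame. The two full-height stiles are 711 mm tall; the top rail sits at z = 638 and is 73 mm tall, so the border above the opening is 711 − 638 = 73 mm, matching the stile x-width.


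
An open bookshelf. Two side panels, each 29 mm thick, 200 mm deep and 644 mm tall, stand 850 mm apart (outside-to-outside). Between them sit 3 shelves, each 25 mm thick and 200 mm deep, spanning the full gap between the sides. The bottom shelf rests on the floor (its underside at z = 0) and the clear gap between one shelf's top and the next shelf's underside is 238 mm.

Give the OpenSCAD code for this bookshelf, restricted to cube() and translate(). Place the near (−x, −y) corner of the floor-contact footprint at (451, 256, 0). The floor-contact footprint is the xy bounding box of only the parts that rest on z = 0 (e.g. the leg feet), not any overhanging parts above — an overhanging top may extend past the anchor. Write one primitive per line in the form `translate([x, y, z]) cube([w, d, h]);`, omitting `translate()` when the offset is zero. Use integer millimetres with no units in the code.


translate([451, 256, 0]) cube([29, 200, 644]);
translate([1272, 256, 0]) cube([29, 200, 644]);
translate([480, 256, 0]) cube([792, 200, 25]);
translate([480, 256, 263]) cube([792, 200, 25]);
translate([480, 256, 526]) cube([792, 200, 25]);


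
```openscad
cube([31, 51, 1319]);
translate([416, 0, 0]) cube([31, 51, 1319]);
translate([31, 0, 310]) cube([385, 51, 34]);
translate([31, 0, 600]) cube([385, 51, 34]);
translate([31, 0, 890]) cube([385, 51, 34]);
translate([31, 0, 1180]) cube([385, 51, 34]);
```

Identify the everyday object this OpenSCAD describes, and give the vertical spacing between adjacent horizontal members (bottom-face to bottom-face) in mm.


A ladder. The rung spacing is 290 mm.

Two tall 31×51 posts with 4 short bars between them — a ladder. Adjacent rungs sit at z = 310 and z = 600, so the spacing is 600 − 310 = 290 mm.


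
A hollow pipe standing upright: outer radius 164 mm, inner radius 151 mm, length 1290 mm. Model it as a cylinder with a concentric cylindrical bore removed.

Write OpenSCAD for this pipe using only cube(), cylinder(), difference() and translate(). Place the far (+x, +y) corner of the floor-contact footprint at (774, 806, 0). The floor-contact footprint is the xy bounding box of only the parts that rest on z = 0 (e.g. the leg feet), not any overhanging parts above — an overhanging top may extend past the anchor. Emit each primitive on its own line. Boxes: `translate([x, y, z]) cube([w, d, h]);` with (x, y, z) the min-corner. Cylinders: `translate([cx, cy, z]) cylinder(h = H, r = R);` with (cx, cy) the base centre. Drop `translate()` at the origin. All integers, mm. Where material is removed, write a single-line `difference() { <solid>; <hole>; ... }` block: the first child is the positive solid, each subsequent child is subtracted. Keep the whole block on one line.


difference() { translate([610, 642, 0]) cylinder(h = 1290, r = 164); translate([610, 642, 0]) cylinder(h = 1290, r = 151); }


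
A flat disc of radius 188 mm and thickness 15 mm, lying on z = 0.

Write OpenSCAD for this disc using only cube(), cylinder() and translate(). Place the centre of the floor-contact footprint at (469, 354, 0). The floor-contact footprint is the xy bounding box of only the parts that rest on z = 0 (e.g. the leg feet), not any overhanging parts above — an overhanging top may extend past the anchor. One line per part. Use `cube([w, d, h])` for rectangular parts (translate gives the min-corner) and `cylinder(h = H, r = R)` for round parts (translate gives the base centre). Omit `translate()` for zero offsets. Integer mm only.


translate([469, 354, 0]) cylinder(h = 15, r = 188);


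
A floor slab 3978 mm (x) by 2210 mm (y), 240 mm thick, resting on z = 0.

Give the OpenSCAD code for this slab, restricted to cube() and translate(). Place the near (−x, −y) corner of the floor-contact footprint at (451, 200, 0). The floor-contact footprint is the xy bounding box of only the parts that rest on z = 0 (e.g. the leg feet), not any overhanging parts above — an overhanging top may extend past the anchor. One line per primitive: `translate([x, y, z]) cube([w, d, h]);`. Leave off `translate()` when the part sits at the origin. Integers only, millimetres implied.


translate([451, 200, 0]) cube([3978, 2210, 240]);


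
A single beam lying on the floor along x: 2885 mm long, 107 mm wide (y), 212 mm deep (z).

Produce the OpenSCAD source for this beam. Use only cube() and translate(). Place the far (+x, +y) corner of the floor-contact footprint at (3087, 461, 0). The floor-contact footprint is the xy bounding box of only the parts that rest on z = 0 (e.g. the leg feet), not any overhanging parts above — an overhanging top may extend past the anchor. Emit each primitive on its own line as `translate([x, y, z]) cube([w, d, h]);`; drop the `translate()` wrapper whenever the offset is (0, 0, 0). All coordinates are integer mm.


translate([202, 354, 0]) cube([2885, 107, 212]);


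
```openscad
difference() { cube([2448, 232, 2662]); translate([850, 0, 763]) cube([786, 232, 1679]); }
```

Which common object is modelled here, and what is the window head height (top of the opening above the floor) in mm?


A wall with a window opening. The window head height is 2442 mm.

A wall with a rectangular opening subtracted — a window. Sill at z = 763, opening 1679 mm tall, so the head is at 763 + 1679 = 2442 mm.


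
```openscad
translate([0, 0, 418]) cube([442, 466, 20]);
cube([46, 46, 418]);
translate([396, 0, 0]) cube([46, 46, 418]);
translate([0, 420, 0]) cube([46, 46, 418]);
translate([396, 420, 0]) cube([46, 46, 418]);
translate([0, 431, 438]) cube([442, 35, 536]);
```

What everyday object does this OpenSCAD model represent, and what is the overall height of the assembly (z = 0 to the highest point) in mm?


A chair. The overall height is 974 mm.

A slab on four corner posts with a tall panel at the back — a chair. The seat slab sits at z = 418 with thickness 20, and the 536 mm backrest starts at the seat top, so the overall height is 418 + 20 + 536 = 974 mm.


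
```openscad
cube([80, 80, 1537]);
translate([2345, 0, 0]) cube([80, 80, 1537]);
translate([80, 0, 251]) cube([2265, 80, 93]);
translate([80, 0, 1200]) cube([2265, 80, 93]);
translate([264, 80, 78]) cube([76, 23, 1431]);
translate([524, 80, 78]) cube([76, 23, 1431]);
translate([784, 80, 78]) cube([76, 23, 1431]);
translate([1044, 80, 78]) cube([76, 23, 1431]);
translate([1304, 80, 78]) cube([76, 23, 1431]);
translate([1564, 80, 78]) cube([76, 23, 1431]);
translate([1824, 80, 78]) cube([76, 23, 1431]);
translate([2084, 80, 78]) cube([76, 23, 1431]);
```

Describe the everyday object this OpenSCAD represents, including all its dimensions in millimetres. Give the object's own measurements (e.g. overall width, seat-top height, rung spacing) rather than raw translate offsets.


A fence section. Two 80×80 mm posts, 1537 mm tall, stand on the floor with a clear span of 2265 mm between their inner faces. Two horizontal rails of 80×93 mm section span the gap between the posts with their undersides at z = 251 mm and z = 1200 mm, flush with the posts' −y face. 8 pickets, each 76 mm wide, 23 mm thick and 1431 mm tall, are fixed to the +y face of the rails with their bottoms at z = 78 mm, spaced across the span with a 184 mm gap after the −x post and between neighbouring pickets, with 185 mm left before the +x post.


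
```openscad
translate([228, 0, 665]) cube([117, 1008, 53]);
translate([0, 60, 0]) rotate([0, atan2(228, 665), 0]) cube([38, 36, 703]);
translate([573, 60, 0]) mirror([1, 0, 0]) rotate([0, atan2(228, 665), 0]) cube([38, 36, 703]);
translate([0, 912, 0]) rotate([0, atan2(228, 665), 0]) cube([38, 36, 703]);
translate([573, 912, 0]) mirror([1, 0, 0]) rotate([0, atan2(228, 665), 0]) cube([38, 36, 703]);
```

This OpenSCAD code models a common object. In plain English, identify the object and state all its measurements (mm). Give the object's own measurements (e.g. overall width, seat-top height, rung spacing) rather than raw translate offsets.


A sawhorse. A 117×1008×53 mm beam (x, y, z) sits on two A-frame leg pairs. Each pair is two raked legs of 38×36 mm section (36 mm along y) splaying symmetrically in x. Each leg rises 665 mm vertically over 228 mm of horizontal reach and is 703 mm long along its own axis. Every leg's outer bottom edge rests on the floor and its outer top edge meets a bottom edge of the beam — the left legs (tilting toward +x) meet the beam's −x bottom edge, the right legs (their mirror images, tilting toward −x) meet its +x bottom edge — so the leg tops tuck under the beam, the beam's underside is 665 mm above the floor, and the feet are 573 mm apart outside-to-outside with the beam centred between them. The two leg pairs are set in 60 mm from either end of the beam.


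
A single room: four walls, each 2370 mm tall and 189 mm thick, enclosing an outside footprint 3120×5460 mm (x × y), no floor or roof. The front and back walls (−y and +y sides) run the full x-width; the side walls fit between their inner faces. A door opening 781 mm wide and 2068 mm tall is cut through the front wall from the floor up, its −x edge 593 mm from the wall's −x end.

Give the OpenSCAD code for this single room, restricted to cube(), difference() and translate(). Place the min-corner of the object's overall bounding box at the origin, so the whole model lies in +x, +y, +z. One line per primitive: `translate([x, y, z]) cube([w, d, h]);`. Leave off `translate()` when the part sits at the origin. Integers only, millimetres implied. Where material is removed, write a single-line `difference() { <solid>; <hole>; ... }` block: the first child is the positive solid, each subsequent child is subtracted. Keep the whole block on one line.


difference() { cube([3120, 189, 2370]); translate([593, 0, 0]) cube([781, 189, 2068]); }
translate([0, 5271, 0]) cube([3120, 189, 2370]);
translate([0, 189, 0]) cube([189, 5082, 2370]);
translate([2931, 189, 0]) cube([189, 5082, 2370]);


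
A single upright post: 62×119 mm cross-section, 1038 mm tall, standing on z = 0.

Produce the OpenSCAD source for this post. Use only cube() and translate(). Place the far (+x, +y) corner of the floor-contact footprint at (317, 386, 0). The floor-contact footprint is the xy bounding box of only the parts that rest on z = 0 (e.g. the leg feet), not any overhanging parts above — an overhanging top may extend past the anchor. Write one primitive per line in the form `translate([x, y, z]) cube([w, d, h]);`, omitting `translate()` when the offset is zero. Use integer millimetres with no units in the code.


translate([255, 267, 0]) cube([62, 119, 1038]);


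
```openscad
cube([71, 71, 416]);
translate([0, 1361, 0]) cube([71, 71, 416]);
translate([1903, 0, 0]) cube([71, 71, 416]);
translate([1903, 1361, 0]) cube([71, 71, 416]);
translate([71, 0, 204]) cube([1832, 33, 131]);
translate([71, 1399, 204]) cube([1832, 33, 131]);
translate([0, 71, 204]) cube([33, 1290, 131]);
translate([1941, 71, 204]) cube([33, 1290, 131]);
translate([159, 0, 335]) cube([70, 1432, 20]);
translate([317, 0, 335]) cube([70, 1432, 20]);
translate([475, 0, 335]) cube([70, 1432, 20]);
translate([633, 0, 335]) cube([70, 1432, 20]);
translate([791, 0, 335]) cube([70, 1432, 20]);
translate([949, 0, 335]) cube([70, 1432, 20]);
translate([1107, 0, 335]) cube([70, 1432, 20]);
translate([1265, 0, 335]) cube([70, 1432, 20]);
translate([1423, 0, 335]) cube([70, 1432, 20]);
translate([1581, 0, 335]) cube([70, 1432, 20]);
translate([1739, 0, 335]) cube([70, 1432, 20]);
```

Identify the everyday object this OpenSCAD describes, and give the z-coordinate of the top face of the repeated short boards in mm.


A bed frame. The slat-top height is 355 mm.

Four posts, four rails, and a row of slats — a bed frame. Slats sit on the rails at z = 204 + 131 = 335; with slat thickness 20, the top is 355 mm.


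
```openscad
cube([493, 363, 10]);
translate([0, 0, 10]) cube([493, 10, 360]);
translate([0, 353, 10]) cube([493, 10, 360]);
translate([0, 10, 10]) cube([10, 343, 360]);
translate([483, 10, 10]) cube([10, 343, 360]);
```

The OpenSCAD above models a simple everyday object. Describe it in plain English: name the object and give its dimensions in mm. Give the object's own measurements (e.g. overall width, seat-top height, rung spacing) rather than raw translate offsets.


An open-topped rectangular box: outside dimensions 493×363×370 mm, with a uniform wall and base thickness of 10 mm. The base is a full 493×363 slab on the floor; four walls sit on top of the base. The front and back walls (the −y and +y sides) span the full width; the two side walls fit between them.


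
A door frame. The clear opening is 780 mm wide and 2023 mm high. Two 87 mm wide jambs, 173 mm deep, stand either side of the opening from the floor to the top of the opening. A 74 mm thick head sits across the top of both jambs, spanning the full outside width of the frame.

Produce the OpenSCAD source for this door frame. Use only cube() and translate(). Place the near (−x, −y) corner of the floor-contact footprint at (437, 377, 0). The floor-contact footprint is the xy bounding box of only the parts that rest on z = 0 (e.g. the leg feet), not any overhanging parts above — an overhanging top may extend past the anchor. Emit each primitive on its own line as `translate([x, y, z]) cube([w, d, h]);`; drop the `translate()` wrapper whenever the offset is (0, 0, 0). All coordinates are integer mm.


translate([437, 377, 0]) cube([87, 173, 2023]);
translate([1304, 377, 0]) cube([87, 173, 2023]);
translate([437, 377, 2023]) cube([954, 173, 74]);


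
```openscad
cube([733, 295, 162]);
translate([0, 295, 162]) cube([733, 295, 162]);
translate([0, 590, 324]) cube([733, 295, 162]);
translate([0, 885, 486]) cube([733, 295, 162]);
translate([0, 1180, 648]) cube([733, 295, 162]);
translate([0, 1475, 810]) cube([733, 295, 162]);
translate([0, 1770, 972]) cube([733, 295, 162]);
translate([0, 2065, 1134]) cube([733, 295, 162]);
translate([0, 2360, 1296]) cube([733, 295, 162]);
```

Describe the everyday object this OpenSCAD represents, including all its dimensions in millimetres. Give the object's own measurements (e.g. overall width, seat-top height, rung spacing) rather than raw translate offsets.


A straight staircase of 9 solid steps. Each step is 733 mm wide (x), 295 mm deep (y, the going) and 162 mm tall (the rise). The first step rests on the floor; each subsequent step sits one going further in +y and one rise higher in +z, directly behind and above the previous step with no overlap.


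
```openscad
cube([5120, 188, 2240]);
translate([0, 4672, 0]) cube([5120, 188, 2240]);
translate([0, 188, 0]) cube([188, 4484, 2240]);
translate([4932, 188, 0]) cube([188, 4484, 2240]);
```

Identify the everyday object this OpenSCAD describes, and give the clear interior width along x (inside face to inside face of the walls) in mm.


A house (or room) frame. The interior width is 4744 mm.

Four 2240 mm walls enclosing a rectangle with no floor or roof — a room or house frame. Outside width is 5120 mm and wall thickness is 188 mm, so the interior width is 5120 − 2 × 188 = 4744 mm.


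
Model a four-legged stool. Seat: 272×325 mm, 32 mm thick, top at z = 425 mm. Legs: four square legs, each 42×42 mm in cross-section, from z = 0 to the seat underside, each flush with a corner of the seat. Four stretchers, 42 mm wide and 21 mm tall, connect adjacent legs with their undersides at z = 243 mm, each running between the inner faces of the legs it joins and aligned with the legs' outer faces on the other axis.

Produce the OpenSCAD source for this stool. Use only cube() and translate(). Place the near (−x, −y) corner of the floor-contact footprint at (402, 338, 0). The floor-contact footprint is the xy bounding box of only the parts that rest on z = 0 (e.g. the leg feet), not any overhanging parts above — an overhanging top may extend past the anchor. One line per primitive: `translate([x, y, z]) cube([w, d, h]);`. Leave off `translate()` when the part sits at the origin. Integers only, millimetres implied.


translate([402, 338, 393]) cube([272, 325, 32]);
translate([402, 338, 0]) cube([42, 42, 393]);
translate([632, 338, 0]) cube([42, 42, 393]);
translate([402, 621, 0]) cube([42, 42, 393]);
translate([632, 621, 0]) cube([42, 42, 393]);
translate([444, 338, 243]) cube([188, 42, 21]);
translate([444, 621, 243]) cube([188, 42, 21]);
translate([402, 380, 243]) cube([42, 241, 21]);
translate([632, 380, 243]) cube([42, 241, 21]);


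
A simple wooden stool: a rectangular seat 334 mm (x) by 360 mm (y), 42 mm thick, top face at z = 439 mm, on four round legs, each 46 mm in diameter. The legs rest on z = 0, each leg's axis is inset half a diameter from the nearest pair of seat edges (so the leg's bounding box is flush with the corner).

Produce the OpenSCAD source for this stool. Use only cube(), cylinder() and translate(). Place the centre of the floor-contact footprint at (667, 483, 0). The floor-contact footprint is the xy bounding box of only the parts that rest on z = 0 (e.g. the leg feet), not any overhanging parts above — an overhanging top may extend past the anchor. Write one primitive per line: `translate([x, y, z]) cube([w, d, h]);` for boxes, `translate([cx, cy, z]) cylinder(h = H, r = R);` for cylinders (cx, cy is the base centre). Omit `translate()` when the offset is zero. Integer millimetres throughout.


translate([500, 303, 397]) cube([334, 360, 42]);
translate([523, 326, 0]) cylinder(h = 397, r = 23);
translate([811, 326, 0]) cylinder(h = 397, r = 23);
translate([523, 640, 0]) cylinder(h = 397, r = 23);
translate([811, 640, 0]) cylinder(h = 397, r = 23);


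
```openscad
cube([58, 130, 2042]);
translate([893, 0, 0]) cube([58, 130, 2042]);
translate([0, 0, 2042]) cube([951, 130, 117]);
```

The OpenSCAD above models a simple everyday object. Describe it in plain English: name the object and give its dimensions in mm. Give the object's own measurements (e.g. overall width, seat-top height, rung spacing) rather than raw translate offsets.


A door frame. The clear opening is 835 mm wide and 2042 mm high. Two 58 mm wide jambs, 130 mm deep, stand either side of the opening from the floor to the top of the opening. A 117 mm thick head sits across the top of both jambs, spanning the full outside width of the frame.


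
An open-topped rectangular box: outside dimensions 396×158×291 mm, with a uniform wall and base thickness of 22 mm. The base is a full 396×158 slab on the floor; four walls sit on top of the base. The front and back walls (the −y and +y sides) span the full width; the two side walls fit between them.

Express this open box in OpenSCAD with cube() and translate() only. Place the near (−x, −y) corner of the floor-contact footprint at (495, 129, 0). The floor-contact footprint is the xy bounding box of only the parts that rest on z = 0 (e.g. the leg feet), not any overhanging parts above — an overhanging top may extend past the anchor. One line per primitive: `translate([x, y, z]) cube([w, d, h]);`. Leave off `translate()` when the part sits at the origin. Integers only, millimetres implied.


translate([495, 129, 0]) cube([396, 158, 22]);
translate([495, 129, 22]) cube([396, 22, 269]);
translate([495, 265, 22]) cube([396, 22, 269]);
translate([495, 151, 22]) cube([22, 114, 269]);
translate([869, 151, 22]) cube([22, 114, 269]);


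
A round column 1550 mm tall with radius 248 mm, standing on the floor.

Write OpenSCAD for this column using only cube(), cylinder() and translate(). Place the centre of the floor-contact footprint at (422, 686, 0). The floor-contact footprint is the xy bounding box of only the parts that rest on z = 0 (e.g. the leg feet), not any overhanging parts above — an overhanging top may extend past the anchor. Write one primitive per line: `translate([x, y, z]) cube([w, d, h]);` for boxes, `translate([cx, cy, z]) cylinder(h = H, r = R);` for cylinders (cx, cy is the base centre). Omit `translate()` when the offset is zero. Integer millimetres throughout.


translate([422, 686, 0]) cylinder(h = 1550, r = 248);


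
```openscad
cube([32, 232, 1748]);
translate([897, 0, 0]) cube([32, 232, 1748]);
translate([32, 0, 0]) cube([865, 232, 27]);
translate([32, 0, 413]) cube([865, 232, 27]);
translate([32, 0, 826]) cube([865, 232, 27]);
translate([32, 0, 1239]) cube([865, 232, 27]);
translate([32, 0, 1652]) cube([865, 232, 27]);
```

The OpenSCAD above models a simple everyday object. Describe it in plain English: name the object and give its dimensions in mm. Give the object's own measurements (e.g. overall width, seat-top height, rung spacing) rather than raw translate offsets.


An open bookshelf. Two side panels, each 32 mm thick, 232 mm deep and 1748 mm tall, stand 929 mm apart (outside-to-outside). Between them sit 5 shelves, each 27 mm thick and 232 mm deep, spanning the full gap between the sides. The bottom shelf rests on the floor (its underside at z = 0) and the clear gap between one shelf's top and the next shelf's underside is 386 mm.


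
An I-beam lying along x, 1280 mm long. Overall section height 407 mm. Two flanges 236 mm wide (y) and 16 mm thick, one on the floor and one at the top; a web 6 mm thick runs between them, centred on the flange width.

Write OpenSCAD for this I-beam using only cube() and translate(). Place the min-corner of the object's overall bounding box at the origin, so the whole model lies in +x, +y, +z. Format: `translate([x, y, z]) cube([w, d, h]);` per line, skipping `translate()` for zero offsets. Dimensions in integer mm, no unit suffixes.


cube([1280, 236, 16]);
translate([0, 115, 16]) cube([1280, 6, 375]);
translate([0, 0, 391]) cube([1280, 236, 16]);


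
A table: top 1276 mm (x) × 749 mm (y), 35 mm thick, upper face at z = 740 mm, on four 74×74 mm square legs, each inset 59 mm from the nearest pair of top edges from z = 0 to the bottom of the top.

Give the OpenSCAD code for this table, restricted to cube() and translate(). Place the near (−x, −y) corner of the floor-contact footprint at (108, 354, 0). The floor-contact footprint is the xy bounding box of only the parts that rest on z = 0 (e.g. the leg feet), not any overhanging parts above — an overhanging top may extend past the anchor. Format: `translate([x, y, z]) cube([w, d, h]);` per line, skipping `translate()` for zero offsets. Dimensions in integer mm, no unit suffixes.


translate([49, 295, 705]) cube([1276, 749, 35]);
translate([108, 354, 0]) cube([74, 74, 705]);
translate([1192, 354, 0]) cube([74, 74, 705]);
translate([108, 911, 0]) cube([74, 74, 705]);
translate([1192, 911, 0]) cube([74, 74, 705]);


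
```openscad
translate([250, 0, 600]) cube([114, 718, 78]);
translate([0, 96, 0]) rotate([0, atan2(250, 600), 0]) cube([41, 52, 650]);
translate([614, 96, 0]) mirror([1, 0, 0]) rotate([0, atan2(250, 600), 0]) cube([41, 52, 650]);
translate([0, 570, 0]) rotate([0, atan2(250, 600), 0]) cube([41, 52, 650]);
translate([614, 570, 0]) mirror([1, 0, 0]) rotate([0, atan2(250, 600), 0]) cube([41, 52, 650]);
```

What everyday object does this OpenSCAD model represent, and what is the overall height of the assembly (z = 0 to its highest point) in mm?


A sawhorse. The overall height is 678 mm.

A beam across two mirrored pairs of raked legs — a sawhorse. The beam's underside is at z = 600 (matching the legs' vertical rise in atan2(250, 600)) and the beam is 78 mm tall, so its top is at 600 + 78 = 678 mm. The raked legs top out at the beam's underside, so that is the highest point.


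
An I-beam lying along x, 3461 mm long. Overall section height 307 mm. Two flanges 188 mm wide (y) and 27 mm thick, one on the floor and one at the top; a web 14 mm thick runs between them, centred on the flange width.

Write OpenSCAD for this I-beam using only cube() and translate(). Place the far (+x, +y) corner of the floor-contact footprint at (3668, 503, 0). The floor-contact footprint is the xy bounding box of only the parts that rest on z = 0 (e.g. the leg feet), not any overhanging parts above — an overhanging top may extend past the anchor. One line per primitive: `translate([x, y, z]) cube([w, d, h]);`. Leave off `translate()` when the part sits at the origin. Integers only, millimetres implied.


translate([207, 315, 0]) cube([3461, 188, 27]);
translate([207, 402, 27]) cube([3461, 14, 253]);
translate([207, 315, 280]) cube([3461, 188, 27]);


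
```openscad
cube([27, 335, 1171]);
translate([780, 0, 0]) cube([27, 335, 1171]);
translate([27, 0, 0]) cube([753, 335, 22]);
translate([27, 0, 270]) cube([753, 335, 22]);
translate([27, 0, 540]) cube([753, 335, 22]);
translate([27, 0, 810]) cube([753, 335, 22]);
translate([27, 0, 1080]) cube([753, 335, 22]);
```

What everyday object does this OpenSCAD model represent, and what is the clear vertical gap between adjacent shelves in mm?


A bookshelf. The clear shelf gap is 248 mm.

Two tall side panels with 5 horizontal boards between them — a bookshelf. The first two shelf undersides are at z = 0 and z = 270; with shelf thickness 22, the clear gap is 270 − 0 − 22 = 248 mm.


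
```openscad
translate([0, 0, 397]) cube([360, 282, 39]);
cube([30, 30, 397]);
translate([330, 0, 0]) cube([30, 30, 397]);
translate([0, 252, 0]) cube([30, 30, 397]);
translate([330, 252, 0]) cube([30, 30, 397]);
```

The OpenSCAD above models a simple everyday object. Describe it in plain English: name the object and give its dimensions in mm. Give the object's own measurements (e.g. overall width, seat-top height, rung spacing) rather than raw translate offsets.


A four-legged stool. The seat is a 360×282×39 mm slab whose top surface is at z = 436 mm; four square legs, each 30×30 mm in cross-section, run from the floor (z = 0) to the underside of the seat, each flush with a corner of the seat.


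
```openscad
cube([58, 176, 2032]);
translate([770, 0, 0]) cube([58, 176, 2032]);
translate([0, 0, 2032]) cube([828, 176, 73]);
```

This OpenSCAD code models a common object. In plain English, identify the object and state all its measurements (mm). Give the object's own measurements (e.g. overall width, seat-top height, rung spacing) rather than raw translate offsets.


A door frame. The clear opening is 712 mm wide and 2032 mm high. Two 58 mm wide jambs, 176 mm deep, stand either side of the opening from the floor to the top of the opening. A 73 mm thick head sits across the top of both jambs, spanning the full outside width of the frame.


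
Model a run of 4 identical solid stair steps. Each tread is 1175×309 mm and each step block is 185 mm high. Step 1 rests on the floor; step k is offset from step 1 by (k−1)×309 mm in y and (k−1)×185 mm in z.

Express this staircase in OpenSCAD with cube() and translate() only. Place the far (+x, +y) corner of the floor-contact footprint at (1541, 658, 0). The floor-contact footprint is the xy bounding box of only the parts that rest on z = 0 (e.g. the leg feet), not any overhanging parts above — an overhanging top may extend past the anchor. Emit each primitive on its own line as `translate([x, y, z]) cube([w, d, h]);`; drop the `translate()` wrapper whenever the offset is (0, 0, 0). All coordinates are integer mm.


translate([366, 349, 0]) cube([1175, 309, 185]);
translate([366, 658, 185]) cube([1175, 309, 185]);
translate([366, 967, 370]) cube([1175, 309, 185]);
translate([366, 1276, 555]) cube([1175, 309, 185]);


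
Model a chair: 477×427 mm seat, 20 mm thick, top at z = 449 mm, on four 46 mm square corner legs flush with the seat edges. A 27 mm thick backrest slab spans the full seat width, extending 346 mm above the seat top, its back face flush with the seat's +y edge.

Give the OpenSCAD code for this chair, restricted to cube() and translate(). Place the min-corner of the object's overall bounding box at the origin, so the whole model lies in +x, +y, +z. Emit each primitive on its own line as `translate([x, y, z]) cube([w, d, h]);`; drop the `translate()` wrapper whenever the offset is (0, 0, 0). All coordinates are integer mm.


translate([0, 0, 429]) cube([477, 427, 20]);
cube([46, 46, 429]);
translate([431, 0, 0]) cube([46, 46, 429]);
translate([0, 381, 0]) cube([46, 46, 429]);
translate([431, 381, 0]) cube([46, 46, 429]);
translate([0, 400, 449]) cube([477, 27, 346]);


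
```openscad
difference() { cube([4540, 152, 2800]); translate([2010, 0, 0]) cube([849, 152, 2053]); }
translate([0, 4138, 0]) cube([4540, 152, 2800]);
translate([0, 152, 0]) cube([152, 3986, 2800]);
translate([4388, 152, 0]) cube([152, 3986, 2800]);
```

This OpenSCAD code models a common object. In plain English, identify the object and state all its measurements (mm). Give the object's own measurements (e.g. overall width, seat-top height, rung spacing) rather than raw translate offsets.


A single room: four walls, each 2800 mm tall and 152 mm thick, enclosing an outside footprint 4540×4290 mm (x × y), no floor or roof. The front and back walls (−y and +y sides) run the full x-width; the side walls fit between their inner faces. A door opening 849 mm wide and 2053 mm tall is cut through the front wall from the floor up, its −x edge 2010 mm from the wall's −x end.


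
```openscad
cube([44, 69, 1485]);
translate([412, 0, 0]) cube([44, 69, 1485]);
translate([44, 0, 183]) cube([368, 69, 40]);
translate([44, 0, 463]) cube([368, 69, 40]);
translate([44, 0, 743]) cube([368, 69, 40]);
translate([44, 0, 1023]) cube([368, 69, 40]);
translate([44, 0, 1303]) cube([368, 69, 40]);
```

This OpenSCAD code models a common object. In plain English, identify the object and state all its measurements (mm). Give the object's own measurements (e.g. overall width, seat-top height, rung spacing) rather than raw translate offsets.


A straight ladder. Two 44×69 mm vertical rails, 1485 mm tall, stand 456 mm apart (outside-to-outside) with their front faces coplanar on the −y side. 5 rungs, each 69 mm deep and 40 mm tall, span between the inner faces of the rails, front faces flush with the rails. The lowest rung's underside is at z = 183 mm and rungs are spaced 280 mm apart (underside to underside).


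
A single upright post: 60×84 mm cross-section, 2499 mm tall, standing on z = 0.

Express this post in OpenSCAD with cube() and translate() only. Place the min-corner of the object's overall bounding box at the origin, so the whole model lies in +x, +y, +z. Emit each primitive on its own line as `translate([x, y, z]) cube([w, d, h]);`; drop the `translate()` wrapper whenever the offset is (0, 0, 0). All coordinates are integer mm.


cube([60, 84, 2499]);


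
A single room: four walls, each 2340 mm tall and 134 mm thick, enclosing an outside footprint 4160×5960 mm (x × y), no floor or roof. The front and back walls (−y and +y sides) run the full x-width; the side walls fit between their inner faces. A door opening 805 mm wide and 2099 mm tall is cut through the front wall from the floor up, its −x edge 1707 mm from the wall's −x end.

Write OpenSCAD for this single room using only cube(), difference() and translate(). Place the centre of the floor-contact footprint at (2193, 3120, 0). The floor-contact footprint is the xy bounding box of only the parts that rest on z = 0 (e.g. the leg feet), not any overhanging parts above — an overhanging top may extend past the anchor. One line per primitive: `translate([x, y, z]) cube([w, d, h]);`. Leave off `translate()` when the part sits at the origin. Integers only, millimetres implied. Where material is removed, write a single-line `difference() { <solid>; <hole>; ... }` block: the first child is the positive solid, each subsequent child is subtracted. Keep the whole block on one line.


difference() { translate([113, 140, 0]) cube([4160, 134, 2340]); translate([1820, 140, 0]) cube([805, 134, 2099]); }
translate([113, 5966, 0]) cube([4160, 134, 2340]);
translate([113, 274, 0]) cube([134, 5692, 2340]);
translate([4139, 274, 0]) cube([134, 5692, 2340]);


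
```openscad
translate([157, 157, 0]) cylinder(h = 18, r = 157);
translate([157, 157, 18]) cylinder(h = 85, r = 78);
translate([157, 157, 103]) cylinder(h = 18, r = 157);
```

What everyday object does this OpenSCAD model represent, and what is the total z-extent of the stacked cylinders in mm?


A spool. The overall height is 121 mm.

Three coaxial cylinders, large–small–large — a spool. Two 18 mm flanges and a 85 mm core give 18 + 85 + 18 = 121 mm.


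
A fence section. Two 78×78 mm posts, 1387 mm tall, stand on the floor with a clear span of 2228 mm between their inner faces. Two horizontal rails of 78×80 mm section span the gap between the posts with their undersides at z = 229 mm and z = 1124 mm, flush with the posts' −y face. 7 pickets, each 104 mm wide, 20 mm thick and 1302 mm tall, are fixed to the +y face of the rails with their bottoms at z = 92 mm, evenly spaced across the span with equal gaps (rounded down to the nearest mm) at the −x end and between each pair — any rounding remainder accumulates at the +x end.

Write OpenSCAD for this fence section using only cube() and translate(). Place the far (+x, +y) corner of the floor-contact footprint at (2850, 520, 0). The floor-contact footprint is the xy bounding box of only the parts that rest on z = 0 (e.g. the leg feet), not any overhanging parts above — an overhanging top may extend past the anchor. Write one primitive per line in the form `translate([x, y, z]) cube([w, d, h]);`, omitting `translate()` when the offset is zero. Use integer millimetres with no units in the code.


translate([466, 442, 0]) cube([78, 78, 1387]);
translate([2772, 442, 0]) cube([78, 78, 1387]);
translate([544, 442, 229]) cube([2228, 78, 80]);
translate([544, 442, 1124]) cube([2228, 78, 80]);
translate([731, 520, 92]) cube([104, 20, 1302]);
translate([1022, 520, 92]) cube([104, 20, 1302]);
translate([1313, 520, 92]) cube([104, 20, 1302]);
translate([1604, 520, 92]) cube([104, 20, 1302]);
translate([1895, 520, 92]) cube([104, 20, 1302]);
translate([2186, 520, 92]) cube([104, 20, 1302]);
translate([2477, 520, 92]) cube([104, 20, 1302]);
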